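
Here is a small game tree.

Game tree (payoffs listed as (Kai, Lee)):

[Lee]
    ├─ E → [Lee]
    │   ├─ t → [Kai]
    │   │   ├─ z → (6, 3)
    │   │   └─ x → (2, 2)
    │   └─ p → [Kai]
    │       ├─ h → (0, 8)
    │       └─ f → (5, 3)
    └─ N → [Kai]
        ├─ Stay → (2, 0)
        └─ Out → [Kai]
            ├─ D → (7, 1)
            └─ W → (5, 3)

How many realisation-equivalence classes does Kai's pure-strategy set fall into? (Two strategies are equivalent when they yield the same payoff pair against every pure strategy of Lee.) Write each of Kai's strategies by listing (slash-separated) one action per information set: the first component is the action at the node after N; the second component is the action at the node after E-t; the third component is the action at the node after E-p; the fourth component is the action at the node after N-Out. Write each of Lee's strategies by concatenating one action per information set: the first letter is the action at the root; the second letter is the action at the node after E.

12

Kai has 16 pure strategies: Stay/z/h/D, Stay/z/h/W, Stay/z/f/D, Stay/z/f/W, Stay/x/h/D, Stay/x/h/W, Stay/x/f/D, Stay/x/f/W, Out/z/h/D, Out/z/h/W, Out/z/f/D, Out/z/f/W, Out/x/h/D, Out/x/h/W, Out/x/f/D, Out/x/f/W. Columns: Et, Ep, Nt, Np.
{Stay/z/h/D, Stay/z/h/W} → row (6,3) (0,8) (2,0) (2,0)
{Stay/z/f/D, Stay/z/f/W} → row (6,3) (5,3) (2,0) (2,0)
{Stay/x/h/D, Stay/x/h/W} → row (2,2) (0,8) (2,0) (2,0)
{Stay/x/f/D, Stay/x/f/W} → row (2,2) (5,3) (2,0) (2,0)
{Out/z/h/D} → row (6,3) (0,8) (7,1) (7,1)
{Out/z/h/W} → row (6,3) (0,8) (5,3) (5,3)
{Out/z/f/D} → row (6,3) (5,3) (7,1) (7,1)
{Out/z/f/W} → row (6,3) (5,3) (5,3) (5,3)
{Out/x/h/D} → row (2,2) (0,8) (7,1) (7,1)
{Out/x/h/W} → row (2,2) (0,8) (5,3) (5,3)
{Out/x/f/D} → row (2,2) (5,3) (7,1) (7,1)
{Out/x/f/W} → row (2,2) (5,3) (5,3) (5,3)
That's 12 distinct rows out of 16 strategies.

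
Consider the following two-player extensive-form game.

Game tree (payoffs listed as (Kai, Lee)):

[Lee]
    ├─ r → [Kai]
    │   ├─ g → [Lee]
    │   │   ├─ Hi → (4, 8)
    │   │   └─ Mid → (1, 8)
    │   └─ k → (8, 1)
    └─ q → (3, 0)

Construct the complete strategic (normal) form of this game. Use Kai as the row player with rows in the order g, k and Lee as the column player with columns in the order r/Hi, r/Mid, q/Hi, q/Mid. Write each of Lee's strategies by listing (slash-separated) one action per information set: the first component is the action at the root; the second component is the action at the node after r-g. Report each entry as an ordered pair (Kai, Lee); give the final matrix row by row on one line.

g: (4,8) (1,8) (3,0) (3,0) | k: (8,1) (8,1) (3,0) (3,0)

         r/Hi    r/Mid     q/Hi    q/Mid
   g    (4,8)    (1,8)    (3,0)    (3,0)
   k    (8,1)    (8,1)    (3,0)    (3,0)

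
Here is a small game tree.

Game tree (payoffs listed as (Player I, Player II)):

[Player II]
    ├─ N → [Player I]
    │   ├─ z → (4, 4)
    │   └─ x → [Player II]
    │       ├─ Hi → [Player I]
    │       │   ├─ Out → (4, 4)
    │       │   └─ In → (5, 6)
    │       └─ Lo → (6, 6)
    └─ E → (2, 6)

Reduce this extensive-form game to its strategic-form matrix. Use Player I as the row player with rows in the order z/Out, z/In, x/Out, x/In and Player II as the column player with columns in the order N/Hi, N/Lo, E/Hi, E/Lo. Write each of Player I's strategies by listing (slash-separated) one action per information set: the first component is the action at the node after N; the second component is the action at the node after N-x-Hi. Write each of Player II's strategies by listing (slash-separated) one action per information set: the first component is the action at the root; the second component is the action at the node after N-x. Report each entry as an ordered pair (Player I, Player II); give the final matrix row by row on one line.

Row z/Out: N/Hi→(4,4), N/Lo→(4,4), E/Hi→(2,6), E/Lo→(2,6)
Row z/In: N/Hi→(4,4), N/Lo→(4,4), E/Hi→(2,6), E/Lo→(2,6)
Row x/Out: N/Hi→(4,4), N/Lo→(6,6), E/Hi→(2,6), E/Lo→(2,6)
Row x/In: N/Hi→(5,6), N/Lo→(6,6), E/Hi→(2,6), E/Lo→(2,6)

z/Out: (4,4) (4,4) (2,6) (2,6) | z/In: (4,4) (4,4) (2,6) (2,6) | x/Out: (4,4) (6,6) (2,6) (2,6) | x/In: (5,6) (6,6) (2,6) (2,6)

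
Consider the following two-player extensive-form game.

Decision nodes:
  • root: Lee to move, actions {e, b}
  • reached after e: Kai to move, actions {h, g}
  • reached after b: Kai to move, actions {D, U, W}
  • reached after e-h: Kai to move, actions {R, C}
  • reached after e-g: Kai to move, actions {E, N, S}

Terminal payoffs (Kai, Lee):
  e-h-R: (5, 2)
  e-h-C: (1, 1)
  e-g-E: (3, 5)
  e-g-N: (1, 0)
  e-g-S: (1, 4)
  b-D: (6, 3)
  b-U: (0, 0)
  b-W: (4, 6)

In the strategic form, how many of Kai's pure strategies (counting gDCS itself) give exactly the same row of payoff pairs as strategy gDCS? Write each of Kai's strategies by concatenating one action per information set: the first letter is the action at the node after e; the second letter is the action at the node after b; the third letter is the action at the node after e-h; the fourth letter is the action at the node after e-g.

Row for gDCS (columns e, b): (1,4) (6,3).
Under gDCS, Kai's choice at the node after e-h can never be reached regardless of what Lee does, so varying those choices leaves every outcome unchanged.
Holding the reachable choices fixed and varying the unreachable one freely already gives 2 equivalent strategies.
No other strategy reproduces this row, so those 2 are the full class: gDRS, gDCS.

2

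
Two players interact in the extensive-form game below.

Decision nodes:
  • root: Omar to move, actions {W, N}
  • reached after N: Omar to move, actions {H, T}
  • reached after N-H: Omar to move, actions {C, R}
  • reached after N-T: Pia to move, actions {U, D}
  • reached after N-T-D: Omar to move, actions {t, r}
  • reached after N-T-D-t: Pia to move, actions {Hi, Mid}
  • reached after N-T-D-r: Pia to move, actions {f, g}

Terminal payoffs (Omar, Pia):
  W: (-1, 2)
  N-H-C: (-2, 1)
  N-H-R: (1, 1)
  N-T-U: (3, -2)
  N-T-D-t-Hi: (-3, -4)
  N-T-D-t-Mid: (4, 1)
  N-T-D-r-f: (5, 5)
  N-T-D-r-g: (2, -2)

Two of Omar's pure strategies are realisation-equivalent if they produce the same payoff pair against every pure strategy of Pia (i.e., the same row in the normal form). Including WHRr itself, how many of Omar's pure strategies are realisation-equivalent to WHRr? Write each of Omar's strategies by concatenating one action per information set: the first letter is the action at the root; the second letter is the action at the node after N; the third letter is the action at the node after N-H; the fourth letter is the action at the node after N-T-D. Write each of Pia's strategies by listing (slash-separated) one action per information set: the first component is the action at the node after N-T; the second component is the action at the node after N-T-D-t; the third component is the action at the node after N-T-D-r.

Row for WHRr (columns U/Hi/f, U/Hi/g, U/Mid/f, U/Mid/g, D/Hi/f, D/Hi/g, D/Mid/f, D/Mid/g): (-1,2) (-1,2) (-1,2) (-1,2) (-1,2) (-1,2) (-1,2) (-1,2).
Under WHRr, Omar's choice at the node after N and at the node after N-H and at the node after N-T-D can never be reached regardless of what Pia does, so varying those choices leaves every outcome unchanged.
Holding the reachable choices fixed and varying the unreachable ones freely already gives 2 × 2 × 2 = 8 equivalent strategies.
No other strategy reproduces this row, so those 8 are the full class: WHCt, WHCr, WHRt, WHRr, WTCt, WTCr, WTRt, WTRr.

8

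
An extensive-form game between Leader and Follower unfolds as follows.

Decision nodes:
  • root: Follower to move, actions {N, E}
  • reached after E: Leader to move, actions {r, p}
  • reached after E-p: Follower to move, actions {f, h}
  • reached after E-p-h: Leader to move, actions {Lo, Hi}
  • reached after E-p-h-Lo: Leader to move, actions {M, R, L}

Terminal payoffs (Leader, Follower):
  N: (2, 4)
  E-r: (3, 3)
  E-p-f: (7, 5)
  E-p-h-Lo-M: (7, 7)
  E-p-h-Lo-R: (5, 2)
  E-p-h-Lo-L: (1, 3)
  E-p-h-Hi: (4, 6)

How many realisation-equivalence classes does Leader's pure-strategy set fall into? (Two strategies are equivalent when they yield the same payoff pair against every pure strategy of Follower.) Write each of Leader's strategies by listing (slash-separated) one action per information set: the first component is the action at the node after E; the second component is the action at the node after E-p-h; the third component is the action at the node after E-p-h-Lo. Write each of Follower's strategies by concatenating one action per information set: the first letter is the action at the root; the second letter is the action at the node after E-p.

5

Leader has 12 pure strategies: r/Lo/M, r/Lo/R, r/Lo/L, r/Hi/M, r/Hi/R, r/Hi/L, p/Lo/M, p/Lo/R, p/Lo/L, p/Hi/M, p/Hi/R, p/Hi/L. Columns: Nf, Nh, Ef, Eh.
{r/Lo/M, r/Lo/R, r/Lo/L, r/Hi/M, r/Hi/R, r/Hi/L} → row (2,4) (2,4) (3,3) (3,3)
{p/Lo/M} → row (2,4) (2,4) (7,5) (7,7)
{p/Lo/R} → row (2,4) (2,4) (7,5) (5,2)
{p/Lo/L} → row (2,4) (2,4) (7,5) (1,3)
{p/Hi/M, p/Hi/R, p/Hi/L} → row (2,4) (2,4) (7,5) (4,6)
That's 5 distinct rows out of 12 strategies.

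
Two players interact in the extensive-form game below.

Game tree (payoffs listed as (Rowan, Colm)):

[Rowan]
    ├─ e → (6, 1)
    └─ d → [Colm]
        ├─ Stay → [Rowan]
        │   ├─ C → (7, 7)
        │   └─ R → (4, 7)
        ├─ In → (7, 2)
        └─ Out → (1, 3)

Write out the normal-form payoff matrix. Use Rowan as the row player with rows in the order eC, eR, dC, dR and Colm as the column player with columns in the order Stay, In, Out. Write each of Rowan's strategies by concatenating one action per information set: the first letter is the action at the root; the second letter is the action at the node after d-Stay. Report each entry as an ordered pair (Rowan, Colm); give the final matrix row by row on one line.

Row eC: Stay→(6,1), In→(6,1), Out→(6,1)
Row eR: Stay→(6,1), In→(6,1), Out→(6,1)
Row dC: Stay→(7,7), In→(7,2), Out→(1,3)
Row dR: Stay→(4,7), In→(7,2), Out→(1,3)

eC: (6,1) (6,1) (6,1) | eR: (6,1) (6,1) (6,1) | dC: (7,7) (7,2) (1,3) | dR: (4,7) (7,2) (1,3)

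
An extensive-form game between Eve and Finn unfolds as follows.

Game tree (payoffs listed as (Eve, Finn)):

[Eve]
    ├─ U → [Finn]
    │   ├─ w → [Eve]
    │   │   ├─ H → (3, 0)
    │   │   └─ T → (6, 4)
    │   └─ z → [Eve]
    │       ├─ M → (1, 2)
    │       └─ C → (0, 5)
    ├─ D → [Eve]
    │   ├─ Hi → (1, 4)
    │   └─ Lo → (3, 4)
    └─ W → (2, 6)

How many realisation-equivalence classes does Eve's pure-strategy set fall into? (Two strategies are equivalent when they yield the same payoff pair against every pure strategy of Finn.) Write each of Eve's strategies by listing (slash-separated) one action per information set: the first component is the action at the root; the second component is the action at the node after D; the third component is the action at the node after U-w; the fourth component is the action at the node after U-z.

Eve has 24 pure strategies: U/Hi/H/M, U/Hi/H/C, U/Hi/T/M, U/Hi/T/C, U/Lo/H/M, U/Lo/H/C, U/Lo/T/M, U/Lo/T/C, D/Hi/H/M, D/Hi/H/C, D/Hi/T/M, D/Hi/T/C, D/Lo/H/M, D/Lo/H/C, D/Lo/T/M, D/Lo/T/C, W/Hi/H/M, W/Hi/H/C, W/Hi/T/M, W/Hi/T/C, W/Lo/H/M, W/Lo/H/C, W/Lo/T/M, W/Lo/T/C. Columns: w, z.
{U/Hi/H/M, U/Lo/H/M} → row (3,0) (1,2)
{U/Hi/H/C, U/Lo/H/C} → row (3,0) (0,5)
{U/Hi/T/M, U/Lo/T/M} → row (6,4) (1,2)
{U/Hi/T/C, U/Lo/T/C} → row (6,4) (0,5)
{D/Hi/H/M, D/Hi/H/C, D/Hi/T/M, D/Hi/T/C} → row (1,4) (1,4)
{D/Lo/H/M, D/Lo/H/C, D/Lo/T/M, D/Lo/T/C} → row (3,4) (3,4)
{W/Hi/H/M, W/Hi/H/C, W/Hi/T/M, W/Hi/T/C, W/Lo/H/M, W/Lo/H/C, W/Lo/T/M, W/Lo/T/C} → row (2,6) (2,6)
That's 7 distinct rows out of 24 strategies.

7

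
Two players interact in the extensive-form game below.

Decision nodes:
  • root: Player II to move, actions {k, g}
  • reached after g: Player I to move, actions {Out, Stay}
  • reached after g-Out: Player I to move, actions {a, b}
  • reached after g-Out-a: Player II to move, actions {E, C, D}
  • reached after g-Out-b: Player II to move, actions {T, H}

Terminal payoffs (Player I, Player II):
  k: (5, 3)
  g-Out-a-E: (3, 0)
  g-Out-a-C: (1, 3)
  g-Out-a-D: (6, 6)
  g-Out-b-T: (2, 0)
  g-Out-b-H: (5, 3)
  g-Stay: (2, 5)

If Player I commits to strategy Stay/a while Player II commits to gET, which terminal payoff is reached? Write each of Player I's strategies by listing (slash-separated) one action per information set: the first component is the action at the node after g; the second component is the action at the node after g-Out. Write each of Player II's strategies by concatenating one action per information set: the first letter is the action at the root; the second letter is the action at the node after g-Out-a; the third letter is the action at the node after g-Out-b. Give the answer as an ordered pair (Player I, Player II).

Trace the play path from the root:
  Player II plays g
  Player I plays Stay at [g]
→ terminal payoff (2, 5).
(Player I's choice at the node after g-Out is never reached on this path, so it doesn't affect the outcome.)

(2, 5)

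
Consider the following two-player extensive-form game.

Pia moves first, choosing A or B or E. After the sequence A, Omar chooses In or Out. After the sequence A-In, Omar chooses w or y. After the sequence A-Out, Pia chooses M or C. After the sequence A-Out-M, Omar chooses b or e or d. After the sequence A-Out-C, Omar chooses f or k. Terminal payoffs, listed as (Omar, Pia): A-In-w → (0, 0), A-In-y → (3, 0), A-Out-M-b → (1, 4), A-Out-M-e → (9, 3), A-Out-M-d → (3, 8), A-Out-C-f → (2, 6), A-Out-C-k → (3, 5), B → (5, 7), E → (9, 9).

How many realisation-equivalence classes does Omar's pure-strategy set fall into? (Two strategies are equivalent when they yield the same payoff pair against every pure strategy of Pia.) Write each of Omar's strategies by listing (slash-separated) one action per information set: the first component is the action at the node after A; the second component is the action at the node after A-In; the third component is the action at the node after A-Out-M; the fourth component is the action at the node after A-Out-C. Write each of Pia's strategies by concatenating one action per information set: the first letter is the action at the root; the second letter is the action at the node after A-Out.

Omar has 24 pure strategies: In/w/b/f, In/w/b/k, In/w/e/f, In/w/e/k, In/w/d/f, In/w/d/k, In/y/b/f, In/y/b/k, In/y/e/f, In/y/e/k, In/y/d/f, In/y/d/k, Out/w/b/f, Out/w/b/k, Out/w/e/f, Out/w/e/k, Out/w/d/f, Out/w/d/k, Out/y/b/f, Out/y/b/k, Out/y/e/f, Out/y/e/k, Out/y/d/f, Out/y/d/k. Columns: AM, AC, BM, BC, EM, EC.
{In/w/b/f, In/w/b/k, In/w/e/f, In/w/e/k, In/w/d/f, In/w/d/k} → row (0,0) (0,0) (5,7) (5,7) (9,9) (9,9)
{In/y/b/f, In/y/b/k, In/y/e/f, In/y/e/k, In/y/d/f, In/y/d/k} → row (3,0) (3,0) (5,7) (5,7) (9,9) (9,9)
{Out/w/b/f, Out/y/b/f} → row (1,4) (2,6) (5,7) (5,7) (9,9) (9,9)
{Out/w/b/k, Out/y/b/k} → row (1,4) (3,5) (5,7) (5,7) (9,9) (9,9)
{Out/w/e/f, Out/y/e/f} → row (9,3) (2,6) (5,7) (5,7) (9,9) (9,9)
{Out/w/e/k, Out/y/e/k} → row (9,3) (3,5) (5,7) (5,7) (9,9) (9,9)
{Out/w/d/f, Out/y/d/f} → row (3,8) (2,6) (5,7) (5,7) (9,9) (9,9)
{Out/w/d/k, Out/y/d/k} → row (3,8) (3,5) (5,7) (5,7) (9,9) (9,9)
That's 8 distinct rows out of 24 strategies.

8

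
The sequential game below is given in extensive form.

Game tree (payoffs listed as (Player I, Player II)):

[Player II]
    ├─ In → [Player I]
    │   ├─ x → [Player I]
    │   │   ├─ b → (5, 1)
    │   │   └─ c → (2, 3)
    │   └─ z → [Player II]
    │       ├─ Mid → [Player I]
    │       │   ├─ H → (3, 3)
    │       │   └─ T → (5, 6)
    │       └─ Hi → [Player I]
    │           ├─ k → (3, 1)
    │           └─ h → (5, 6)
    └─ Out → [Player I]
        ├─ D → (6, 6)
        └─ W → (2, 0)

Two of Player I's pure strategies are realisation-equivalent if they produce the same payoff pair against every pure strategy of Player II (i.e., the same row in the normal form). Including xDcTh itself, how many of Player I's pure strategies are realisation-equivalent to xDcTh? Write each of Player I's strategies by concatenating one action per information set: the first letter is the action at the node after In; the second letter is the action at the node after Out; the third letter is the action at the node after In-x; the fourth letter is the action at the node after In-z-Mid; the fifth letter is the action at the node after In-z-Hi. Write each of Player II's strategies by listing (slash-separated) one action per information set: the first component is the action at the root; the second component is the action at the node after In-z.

4

Row for xDcTh (columns In/Mid, In/Hi, Out/Mid, Out/Hi): (2,3) (2,3) (6,6) (6,6).
Under xDcTh, Player I's choice at the node after In-z-Mid and at the node after In-z-Hi can never be reached regardless of what Player II does, so varying those choices leaves every outcome unchanged.
Holding the reachable choices fixed and varying the unreachable ones freely already gives 2 × 2 = 4 equivalent strategies.
No other strategy reproduces this row, so those 4 are the full class: xDcHk, xDcHh, xDcTk, xDcTh.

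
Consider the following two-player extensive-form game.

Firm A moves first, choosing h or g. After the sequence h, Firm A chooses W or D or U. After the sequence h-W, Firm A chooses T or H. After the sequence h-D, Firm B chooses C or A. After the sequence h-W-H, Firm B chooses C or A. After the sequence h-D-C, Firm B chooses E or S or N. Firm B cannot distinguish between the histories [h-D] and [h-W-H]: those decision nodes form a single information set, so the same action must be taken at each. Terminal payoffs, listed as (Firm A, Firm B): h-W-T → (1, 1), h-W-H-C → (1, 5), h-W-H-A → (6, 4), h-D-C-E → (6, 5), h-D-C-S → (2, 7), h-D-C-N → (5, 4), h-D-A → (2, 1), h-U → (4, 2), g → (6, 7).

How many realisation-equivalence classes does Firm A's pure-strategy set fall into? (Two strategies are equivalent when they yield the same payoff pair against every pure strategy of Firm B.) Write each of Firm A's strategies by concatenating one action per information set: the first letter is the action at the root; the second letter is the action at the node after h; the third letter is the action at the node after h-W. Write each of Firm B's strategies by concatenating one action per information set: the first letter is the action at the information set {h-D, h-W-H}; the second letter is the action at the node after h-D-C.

Firm A has 12 pure strategies: hWT, hWH, hDT, hDH, hUT, hUH, gWT, gWH, gDT, gDH, gUT, gUH. Columns: CE, CS, CN, AE, AS, AN.
{hWT} → row (1,1) (1,1) (1,1) (1,1) (1,1) (1,1)
{hWH} → row (1,5) (1,5) (1,5) (6,4) (6,4) (6,4)
{hDT, hDH} → row (6,5) (2,7) (5,4) (2,1) (2,1) (2,1)
{hUT, hUH} → row (4,2) (4,2) (4,2) (4,2) (4,2) (4,2)
{gWT, gWH, gDT, gDH, gUT, gUH} → row (6,7) (6,7) (6,7) (6,7) (6,7) (6,7)
That's 5 distinct rows out of 12 strategies.

5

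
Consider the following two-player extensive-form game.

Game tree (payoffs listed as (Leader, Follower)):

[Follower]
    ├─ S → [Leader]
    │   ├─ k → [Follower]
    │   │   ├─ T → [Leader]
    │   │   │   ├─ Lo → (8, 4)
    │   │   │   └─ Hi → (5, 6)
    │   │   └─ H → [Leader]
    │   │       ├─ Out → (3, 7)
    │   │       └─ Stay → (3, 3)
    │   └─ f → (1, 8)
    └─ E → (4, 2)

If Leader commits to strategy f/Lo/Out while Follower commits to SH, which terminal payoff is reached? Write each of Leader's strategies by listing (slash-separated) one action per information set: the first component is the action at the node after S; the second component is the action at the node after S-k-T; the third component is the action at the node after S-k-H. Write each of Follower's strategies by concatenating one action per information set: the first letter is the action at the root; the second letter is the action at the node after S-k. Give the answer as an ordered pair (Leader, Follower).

Trace the play path from the root:
  Follower plays S
  Leader plays f at [S]
→ terminal payoff (1, 8).
(Leader's choice at the node after S-k-T is never reached on this path, so it doesn't affect the outcome.)

(1, 8)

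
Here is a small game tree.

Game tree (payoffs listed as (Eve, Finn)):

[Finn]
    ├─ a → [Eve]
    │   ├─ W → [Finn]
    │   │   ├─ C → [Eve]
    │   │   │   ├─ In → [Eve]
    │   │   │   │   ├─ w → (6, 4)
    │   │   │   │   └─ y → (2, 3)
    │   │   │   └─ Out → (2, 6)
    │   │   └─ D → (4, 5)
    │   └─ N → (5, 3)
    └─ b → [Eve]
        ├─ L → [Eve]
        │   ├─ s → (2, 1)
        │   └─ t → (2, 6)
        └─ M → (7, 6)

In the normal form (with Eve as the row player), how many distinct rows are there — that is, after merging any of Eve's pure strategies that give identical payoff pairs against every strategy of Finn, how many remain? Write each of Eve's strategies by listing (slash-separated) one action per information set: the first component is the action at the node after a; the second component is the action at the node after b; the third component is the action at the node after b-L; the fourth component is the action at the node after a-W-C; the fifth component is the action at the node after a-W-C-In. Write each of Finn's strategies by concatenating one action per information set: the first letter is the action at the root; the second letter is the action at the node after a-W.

12

Eve has 32 pure strategies: W/L/s/In/w, W/L/s/In/y, W/L/s/Out/w, W/L/s/Out/y, W/L/t/In/w, W/L/t/In/y, W/L/t/Out/w, W/L/t/Out/y, W/M/s/In/w, W/M/s/In/y, W/M/s/Out/w, W/M/s/Out/y, W/M/t/In/w, W/M/t/In/y, W/M/t/Out/w, W/M/t/Out/y, N/L/s/In/w, N/L/s/In/y, N/L/s/Out/w, N/L/s/Out/y, N/L/t/In/w, N/L/t/In/y, N/L/t/Out/w, N/L/t/Out/y, N/M/s/In/w, N/M/s/In/y, N/M/s/Out/w, N/M/s/Out/y, N/M/t/In/w, N/M/t/In/y, N/M/t/Out/w, N/M/t/Out/y. Columns: aC, aD, bC, bD.
{W/L/s/In/w} → row (6,4) (4,5) (2,1) (2,1)
{W/L/s/In/y} → row (2,3) (4,5) (2,1) (2,1)
{W/L/s/Out/w, W/L/s/Out/y} → row (2,6) (4,5) (2,1) (2,1)
{W/L/t/In/w} → row (6,4) (4,5) (2,6) (2,6)
{W/L/t/In/y} → row (2,3) (4,5) (2,6) (2,6)
{W/L/t/Out/w, W/L/t/Out/y} → row (2,6) (4,5) (2,6) (2,6)
{W/M/s/In/w, W/M/t/In/w} → row (6,4) (4,5) (7,6) (7,6)
{W/M/s/In/y, W/M/t/In/y} → row (2,3) (4,5) (7,6) (7,6)
{W/M/s/Out/w, W/M/s/Out/y, W/M/t/Out/w, W/M/t/Out/y} → row (2,6) (4,5) (7,6) (7,6)
{N/L/s/In/w, N/L/s/In/y, N/L/s/Out/w, N/L/s/Out/y} → row (5,3) (5,3) (2,1) (2,1)
{N/L/t/In/w, N/L/t/In/y, N/L/t/Out/w, N/L/t/Out/y} → row (5,3) (5,3) (2,6) (2,6)
{N/M/s/In/w, N/M/s/In/y, N/M/s/Out/w, N/M/s/Out/y, N/M/t/In/w, N/M/t/In/y, N/M/t/Out/w, N/M/t/Out/y} → row (5,3) (5,3) (7,6) (7,6)
That's 12 distinct rows out of 32 strategies.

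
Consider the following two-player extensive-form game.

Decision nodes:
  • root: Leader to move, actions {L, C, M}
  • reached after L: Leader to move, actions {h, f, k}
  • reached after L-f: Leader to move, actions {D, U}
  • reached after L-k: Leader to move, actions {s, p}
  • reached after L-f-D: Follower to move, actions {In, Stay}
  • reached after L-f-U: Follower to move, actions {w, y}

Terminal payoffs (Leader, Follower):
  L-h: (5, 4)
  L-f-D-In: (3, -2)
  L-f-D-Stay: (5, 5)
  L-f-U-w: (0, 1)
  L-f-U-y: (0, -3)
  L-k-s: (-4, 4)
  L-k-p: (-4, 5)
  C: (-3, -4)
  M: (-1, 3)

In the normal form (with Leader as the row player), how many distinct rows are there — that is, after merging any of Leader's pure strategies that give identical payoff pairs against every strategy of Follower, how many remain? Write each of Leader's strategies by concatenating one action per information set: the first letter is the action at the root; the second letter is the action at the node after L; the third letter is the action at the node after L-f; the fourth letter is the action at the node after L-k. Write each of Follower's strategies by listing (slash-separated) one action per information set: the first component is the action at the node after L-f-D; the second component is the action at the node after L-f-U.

Leader has 36 pure strategies: LhDs, LhDp, LhUs, LhUp, LfDs, LfDp, LfUs, LfUp, LkDs, LkDp, LkUs, LkUp, ChDs, ChDp, ChUs, ChUp, CfDs, CfDp, CfUs, CfUp, CkDs, CkDp, CkUs, CkUp, MhDs, MhDp, MhUs, MhUp, MfDs, MfDp, MfUs, MfUp, MkDs, MkDp, MkUs, MkUp. Columns: In/w, In/y, Stay/w, Stay/y.
{LhDs, LhDp, LhUs, LhUp} → row (5,4) (5,4) (5,4) (5,4)
{LfDs, LfDp} → row (3,-2) (3,-2) (5,5) (5,5)
{LfUs, LfUp} → row (0,1) (0,-3) (0,1) (0,-3)
{LkDs, LkUs} → row (-4,4) (-4,4) (-4,4) (-4,4)
{LkDp, LkUp} → row (-4,5) (-4,5) (-4,5) (-4,5)
{ChDs, ChDp, ChUs, ChUp, CfDs, CfDp, CfUs, CfUp, CkDs, CkDp, CkUs, CkUp} → row (-3,-4) (-3,-4) (-3,-4) (-3,-4)
{MhDs, MhDp, MhUs, MhUp, MfDs, MfDp, MfUs, MfUp, MkDs, MkDp, MkUs, MkUp} → row (-1,3) (-1,3) (-1,3) (-1,3)
That's 7 distinct rows out of 36 strategies.

7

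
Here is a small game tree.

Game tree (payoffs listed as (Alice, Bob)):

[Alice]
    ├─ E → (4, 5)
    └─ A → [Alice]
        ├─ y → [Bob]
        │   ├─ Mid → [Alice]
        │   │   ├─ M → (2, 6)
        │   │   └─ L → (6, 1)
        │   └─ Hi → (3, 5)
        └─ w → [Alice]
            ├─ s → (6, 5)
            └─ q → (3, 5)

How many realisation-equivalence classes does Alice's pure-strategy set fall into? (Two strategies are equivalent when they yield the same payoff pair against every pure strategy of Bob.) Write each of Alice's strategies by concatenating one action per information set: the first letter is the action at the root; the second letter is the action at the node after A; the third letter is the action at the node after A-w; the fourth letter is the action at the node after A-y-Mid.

5

Alice has 16 pure strategies: EysM, EysL, EyqM, EyqL, EwsM, EwsL, EwqM, EwqL, AysM, AysL, AyqM, AyqL, AwsM, AwsL, AwqM, AwqL. Columns: Mid, Hi.
{EysM, EysL, EyqM, EyqL, EwsM, EwsL, EwqM, EwqL} → row (4,5) (4,5)
{AysM, AyqM} → row (2,6) (3,5)
{AysL, AyqL} → row (6,1) (3,5)
{AwsM, AwsL} → row (6,5) (6,5)
{AwqM, AwqL} → row (3,5) (3,5)
That's 5 distinct rows out of 16 strategies.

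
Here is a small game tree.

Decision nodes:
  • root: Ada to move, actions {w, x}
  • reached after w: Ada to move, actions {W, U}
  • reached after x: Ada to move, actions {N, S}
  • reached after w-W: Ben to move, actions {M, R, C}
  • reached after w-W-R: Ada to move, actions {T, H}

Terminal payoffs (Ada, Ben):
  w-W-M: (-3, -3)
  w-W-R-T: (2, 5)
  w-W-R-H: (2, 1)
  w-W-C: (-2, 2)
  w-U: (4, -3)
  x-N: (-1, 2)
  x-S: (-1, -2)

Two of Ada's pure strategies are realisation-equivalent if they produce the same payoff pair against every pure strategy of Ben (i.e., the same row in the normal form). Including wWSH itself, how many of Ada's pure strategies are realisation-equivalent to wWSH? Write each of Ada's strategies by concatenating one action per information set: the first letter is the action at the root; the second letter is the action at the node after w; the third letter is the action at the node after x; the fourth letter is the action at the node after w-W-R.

2

Row for wWSH (columns M, R, C): (-3,-3) (2,1) (-2,2).
Under wWSH, Ada's choice at the node after x can never be reached regardless of what Ben does, so varying those choices leaves every outcome unchanged.
Holding the reachable choices fixed and varying the unreachable one freely already gives 2 equivalent strategies.
No other strategy reproduces this row, so those 2 are the full class: wWNH, wWSH.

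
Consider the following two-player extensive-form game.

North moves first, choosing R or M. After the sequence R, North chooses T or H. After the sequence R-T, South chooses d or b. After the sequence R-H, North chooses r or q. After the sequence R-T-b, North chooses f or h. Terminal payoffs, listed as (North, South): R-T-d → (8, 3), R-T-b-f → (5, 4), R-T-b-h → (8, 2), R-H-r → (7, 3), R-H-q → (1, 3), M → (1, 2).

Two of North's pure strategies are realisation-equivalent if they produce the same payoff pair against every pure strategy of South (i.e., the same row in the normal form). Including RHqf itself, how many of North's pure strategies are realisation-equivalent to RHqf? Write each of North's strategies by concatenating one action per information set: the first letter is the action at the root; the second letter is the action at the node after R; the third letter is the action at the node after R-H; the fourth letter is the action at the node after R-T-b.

Row for RHqf (columns d, b): (1,3) (1,3).
Under RHqf, North's choice at the node after R-T-b can never be reached regardless of what South does, so varying those choices leaves every outcome unchanged.
Holding the reachable choices fixed and varying the unreachable one freely already gives 2 equivalent strategies.
No other strategy reproduces this row, so those 2 are the full class: RHqf, RHqh.

2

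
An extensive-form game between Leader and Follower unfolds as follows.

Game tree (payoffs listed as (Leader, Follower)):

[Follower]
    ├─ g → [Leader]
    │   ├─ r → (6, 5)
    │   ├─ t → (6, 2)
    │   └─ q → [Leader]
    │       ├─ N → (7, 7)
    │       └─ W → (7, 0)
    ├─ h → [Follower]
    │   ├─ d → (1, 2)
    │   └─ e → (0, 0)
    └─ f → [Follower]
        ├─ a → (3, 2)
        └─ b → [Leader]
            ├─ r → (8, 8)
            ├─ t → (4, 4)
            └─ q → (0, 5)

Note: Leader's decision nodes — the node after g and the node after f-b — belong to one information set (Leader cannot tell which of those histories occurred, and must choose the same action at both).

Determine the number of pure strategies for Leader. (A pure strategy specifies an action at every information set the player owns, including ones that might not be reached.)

6

Leader owns the information set {g, f-b} with actions {r, t, q} — three choices.
Leader owns the node after g-q with actions {N, W} — two choices.
A pure strategy fixes one action at each information set independently, so the count is the product 3 × 2 = 6.
(For reference, Follower has 12 pure strategies, giving a 6×12 normal-form matrix.)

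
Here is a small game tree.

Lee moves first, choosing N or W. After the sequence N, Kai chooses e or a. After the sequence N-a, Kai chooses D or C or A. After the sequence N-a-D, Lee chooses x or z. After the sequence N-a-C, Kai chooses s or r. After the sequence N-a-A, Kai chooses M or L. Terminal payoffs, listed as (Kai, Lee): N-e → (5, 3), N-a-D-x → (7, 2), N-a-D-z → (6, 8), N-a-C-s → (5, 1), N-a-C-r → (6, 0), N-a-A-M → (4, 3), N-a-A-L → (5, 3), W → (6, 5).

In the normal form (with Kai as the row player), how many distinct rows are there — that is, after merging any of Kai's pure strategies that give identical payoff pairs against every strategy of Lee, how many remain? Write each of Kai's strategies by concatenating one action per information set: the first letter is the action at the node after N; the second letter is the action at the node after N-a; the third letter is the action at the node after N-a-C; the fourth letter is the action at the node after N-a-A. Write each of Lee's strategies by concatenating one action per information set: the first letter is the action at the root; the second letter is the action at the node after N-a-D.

Kai has 24 pure strategies: eDsM, eDsL, eDrM, eDrL, eCsM, eCsL, eCrM, eCrL, eAsM, eAsL, eArM, eArL, aDsM, aDsL, aDrM, aDrL, aCsM, aCsL, aCrM, aCrL, aAsM, aAsL, aArM, aArL. Columns: Nx, Nz, Wx, Wz.
{eDsM, eDsL, eDrM, eDrL, eCsM, eCsL, eCrM, eCrL, eAsM, eAsL, eArM, eArL, aAsL, aArL} → row (5,3) (5,3) (6,5) (6,5)
{aDsM, aDsL, aDrM, aDrL} → row (7,2) (6,8) (6,5) (6,5)
{aCsM, aCsL} → row (5,1) (5,1) (6,5) (6,5)
{aCrM, aCrL} → row (6,0) (6,0) (6,5) (6,5)
{aAsM, aArM} → row (4,3) (4,3) (6,5) (6,5)
That's 5 distinct rows out of 24 strategies.

5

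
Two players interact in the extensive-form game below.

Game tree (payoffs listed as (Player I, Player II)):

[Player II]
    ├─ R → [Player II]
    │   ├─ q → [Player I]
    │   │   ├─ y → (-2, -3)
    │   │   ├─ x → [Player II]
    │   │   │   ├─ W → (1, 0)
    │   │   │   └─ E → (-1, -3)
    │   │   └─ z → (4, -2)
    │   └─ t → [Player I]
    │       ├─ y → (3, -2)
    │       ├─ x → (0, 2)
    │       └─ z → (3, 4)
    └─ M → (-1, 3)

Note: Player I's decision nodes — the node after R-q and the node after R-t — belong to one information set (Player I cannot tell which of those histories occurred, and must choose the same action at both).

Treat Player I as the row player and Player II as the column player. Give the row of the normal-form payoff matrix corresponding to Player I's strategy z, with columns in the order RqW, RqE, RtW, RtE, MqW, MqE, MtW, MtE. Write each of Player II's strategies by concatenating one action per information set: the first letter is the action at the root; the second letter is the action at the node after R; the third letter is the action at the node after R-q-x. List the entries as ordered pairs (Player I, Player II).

vs RqW: Player II plays R → Player II plays q at [R] → Player I plays z at [R-q] → (4, -2)
vs RqE: Player II plays R → Player II plays q at [R] → Player I plays z at [R-q] → (4, -2)
vs RtW: Player II plays R → Player II plays t at [R] → Player I plays z at [R-t] → (3, 4)
vs RtE: Player II plays R → Player II plays t at [R] → Player I plays z at [R-t] → (3, 4)
vs MqW: Player II plays M → (-1, 3)
vs MqE: Player II plays M → (-1, 3)
vs MtW: Player II plays M → (-1, 3)
vs MtE: Player II plays M → (-1, 3)

(4,-2) (4,-2) (3,4) (3,4) (-1,3) (-1,3) (-1,3) (-1,3)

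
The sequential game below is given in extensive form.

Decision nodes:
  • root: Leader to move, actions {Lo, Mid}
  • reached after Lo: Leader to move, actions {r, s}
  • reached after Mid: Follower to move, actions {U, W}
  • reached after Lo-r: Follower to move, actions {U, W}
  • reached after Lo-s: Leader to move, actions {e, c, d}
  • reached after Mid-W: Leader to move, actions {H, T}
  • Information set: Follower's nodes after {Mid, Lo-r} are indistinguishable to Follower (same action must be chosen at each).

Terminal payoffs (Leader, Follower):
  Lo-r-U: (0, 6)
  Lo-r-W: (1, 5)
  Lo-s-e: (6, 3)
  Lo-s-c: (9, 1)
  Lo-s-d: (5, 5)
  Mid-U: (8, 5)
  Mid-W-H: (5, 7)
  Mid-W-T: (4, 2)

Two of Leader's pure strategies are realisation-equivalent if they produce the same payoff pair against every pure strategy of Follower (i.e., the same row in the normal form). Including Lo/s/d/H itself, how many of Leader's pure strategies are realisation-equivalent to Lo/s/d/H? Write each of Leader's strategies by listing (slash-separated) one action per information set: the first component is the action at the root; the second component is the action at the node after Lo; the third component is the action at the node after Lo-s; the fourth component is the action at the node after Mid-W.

2

Row for Lo/s/d/H (columns U, W): (5,5) (5,5).
Under Lo/s/d/H, Leader's choice at the node after Mid-W can never be reached regardless of what Follower does, so varying those choices leaves every outcome unchanged.
Holding the reachable choices fixed and varying the unreachable one freely already gives 2 equivalent strategies.
No other strategy reproduces this row, so those 2 are the full class: Lo/s/d/H, Lo/s/d/T.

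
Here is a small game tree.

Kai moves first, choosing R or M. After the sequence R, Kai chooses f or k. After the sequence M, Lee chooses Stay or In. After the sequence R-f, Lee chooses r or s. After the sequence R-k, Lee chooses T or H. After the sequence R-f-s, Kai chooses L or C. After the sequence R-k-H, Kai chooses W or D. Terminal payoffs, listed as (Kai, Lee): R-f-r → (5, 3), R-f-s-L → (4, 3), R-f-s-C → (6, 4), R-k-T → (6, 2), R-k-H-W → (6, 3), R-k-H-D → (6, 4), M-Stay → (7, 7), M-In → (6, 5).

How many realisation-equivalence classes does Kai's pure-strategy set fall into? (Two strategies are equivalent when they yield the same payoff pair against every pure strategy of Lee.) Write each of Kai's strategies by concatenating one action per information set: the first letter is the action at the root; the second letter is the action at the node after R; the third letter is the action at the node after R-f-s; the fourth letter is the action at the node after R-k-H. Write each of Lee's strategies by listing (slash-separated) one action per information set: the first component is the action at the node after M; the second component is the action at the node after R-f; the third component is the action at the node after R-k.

5

Kai has 16 pure strategies: RfLW, RfLD, RfCW, RfCD, RkLW, RkLD, RkCW, RkCD, MfLW, MfLD, MfCW, MfCD, MkLW, MkLD, MkCW, MkCD. Columns: Stay/r/T, Stay/r/H, Stay/s/T, Stay/s/H, In/r/T, In/r/H, In/s/T, In/s/H.
{RfLW, RfLD} → row (5,3) (5,3) (4,3) (4,3) (5,3) (5,3) (4,3) (4,3)
{RfCW, RfCD} → row (5,3) (5,3) (6,4) (6,4) (5,3) (5,3) (6,4) (6,4)
{RkLW, RkCW} → row (6,2) (6,3) (6,2) (6,3) (6,2) (6,3) (6,2) (6,3)
{RkLD, RkCD} → row (6,2) (6,4) (6,2) (6,4) (6,2) (6,4) (6,2) (6,4)
{MfLW, MfLD, MfCW, MfCD, MkLW, MkLD, MkCW, MkCD} → row (7,7) (7,7) (7,7) (7,7) (6,5) (6,5) (6,5) (6,5)
That's 5 distinct rows out of 16 strategies.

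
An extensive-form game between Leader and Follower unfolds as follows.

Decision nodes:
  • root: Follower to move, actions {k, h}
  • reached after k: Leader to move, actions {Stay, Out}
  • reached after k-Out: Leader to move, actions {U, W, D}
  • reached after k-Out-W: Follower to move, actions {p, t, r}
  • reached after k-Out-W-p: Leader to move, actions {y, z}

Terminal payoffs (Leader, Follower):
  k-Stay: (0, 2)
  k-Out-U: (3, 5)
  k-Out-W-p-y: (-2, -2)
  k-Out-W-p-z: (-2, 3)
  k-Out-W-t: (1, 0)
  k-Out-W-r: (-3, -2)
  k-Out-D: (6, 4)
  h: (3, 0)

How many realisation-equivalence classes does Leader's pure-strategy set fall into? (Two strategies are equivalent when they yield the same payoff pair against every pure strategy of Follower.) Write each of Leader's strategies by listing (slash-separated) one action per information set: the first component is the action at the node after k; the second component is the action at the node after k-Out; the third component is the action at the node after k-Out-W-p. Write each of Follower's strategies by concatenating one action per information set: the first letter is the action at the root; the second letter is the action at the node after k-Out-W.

5

Leader has 12 pure strategies: Stay/U/y, Stay/U/z, Stay/W/y, Stay/W/z, Stay/D/y, Stay/D/z, Out/U/y, Out/U/z, Out/W/y, Out/W/z, Out/D/y, Out/D/z. Columns: kp, kt, kr, hp, ht, hr.
{Stay/U/y, Stay/U/z, Stay/W/y, Stay/W/z, Stay/D/y, Stay/D/z} → row (0,2) (0,2) (0,2) (3,0) (3,0) (3,0)
{Out/U/y, Out/U/z} → row (3,5) (3,5) (3,5) (3,0) (3,0) (3,0)
{Out/W/y} → row (-2,-2) (1,0) (-3,-2) (3,0) (3,0) (3,0)
{Out/W/z} → row (-2,3) (1,0) (-3,-2) (3,0) (3,0) (3,0)
{Out/D/y, Out/D/z} → row (6,4) (6,4) (6,4) (3,0) (3,0) (3,0)
That's 5 distinct rows out of 12 strategies.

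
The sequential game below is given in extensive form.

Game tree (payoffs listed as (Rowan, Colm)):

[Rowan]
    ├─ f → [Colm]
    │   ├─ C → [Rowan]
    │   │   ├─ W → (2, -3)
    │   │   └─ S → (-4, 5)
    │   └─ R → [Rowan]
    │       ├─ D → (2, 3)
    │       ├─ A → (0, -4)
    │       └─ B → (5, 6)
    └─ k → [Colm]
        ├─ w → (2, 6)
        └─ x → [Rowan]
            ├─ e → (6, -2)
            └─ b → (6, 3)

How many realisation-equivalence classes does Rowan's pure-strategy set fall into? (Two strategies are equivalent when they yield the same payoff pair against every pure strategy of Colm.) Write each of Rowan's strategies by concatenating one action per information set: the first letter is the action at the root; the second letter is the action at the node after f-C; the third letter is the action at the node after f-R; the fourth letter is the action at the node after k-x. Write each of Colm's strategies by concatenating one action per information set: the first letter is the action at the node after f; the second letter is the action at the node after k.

8

Rowan has 24 pure strategies: fWDe, fWDb, fWAe, fWAb, fWBe, fWBb, fSDe, fSDb, fSAe, fSAb, fSBe, fSBb, kWDe, kWDb, kWAe, kWAb, kWBe, kWBb, kSDe, kSDb, kSAe, kSAb, kSBe, kSBb. Columns: Cw, Cx, Rw, Rx.
{fWDe, fWDb} → row (2,-3) (2,-3) (2,3) (2,3)
{fWAe, fWAb} → row (2,-3) (2,-3) (0,-4) (0,-4)
{fWBe, fWBb} → row (2,-3) (2,-3) (5,6) (5,6)
{fSDe, fSDb} → row (-4,5) (-4,5) (2,3) (2,3)
{fSAe, fSAb} → row (-4,5) (-4,5) (0,-4) (0,-4)
{fSBe, fSBb} → row (-4,5) (-4,5) (5,6) (5,6)
{kWDe, kWAe, kWBe, kSDe, kSAe, kSBe} → row (2,6) (6,-2) (2,6) (6,-2)
{kWDb, kWAb, kWBb, kSDb, kSAb, kSBb} → row (2,6) (6,3) (2,6) (6,3)
That's 8 distinct rows out of 24 strategies.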